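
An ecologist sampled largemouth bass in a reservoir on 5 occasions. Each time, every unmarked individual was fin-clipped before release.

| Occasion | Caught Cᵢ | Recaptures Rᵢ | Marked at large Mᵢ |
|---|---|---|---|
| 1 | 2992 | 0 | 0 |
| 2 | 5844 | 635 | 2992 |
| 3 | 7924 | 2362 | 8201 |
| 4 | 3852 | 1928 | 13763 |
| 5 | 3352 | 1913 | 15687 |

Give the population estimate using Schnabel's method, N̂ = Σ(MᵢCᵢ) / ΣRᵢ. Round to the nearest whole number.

N ≈ 27,503

Σ MᵢCᵢ = 0·2992 + 2992·5844 + 8201·7924 + 13763·3852 + 15687·3352 = 0 + 17485248 + 64984724 + 53015076 + 52582824 = 188067872
Σ Rᵢ = 0 + 635 + 2362 + 1928 + 1913 = 6838
N̂ = 188067872 / 6838 ≈ 27503.3 → 27503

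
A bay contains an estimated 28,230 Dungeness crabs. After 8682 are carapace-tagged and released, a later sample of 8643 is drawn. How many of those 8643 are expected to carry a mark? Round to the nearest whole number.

expected recaptures ≈ 2658

The marked fraction of the population is 8682/28230, so in a sample of 8643 expect C·(M/N) marked.
E[R] = 8682 × 8643 / 28230 = 75038526 / 28230 ≈ 2658.1 → 2658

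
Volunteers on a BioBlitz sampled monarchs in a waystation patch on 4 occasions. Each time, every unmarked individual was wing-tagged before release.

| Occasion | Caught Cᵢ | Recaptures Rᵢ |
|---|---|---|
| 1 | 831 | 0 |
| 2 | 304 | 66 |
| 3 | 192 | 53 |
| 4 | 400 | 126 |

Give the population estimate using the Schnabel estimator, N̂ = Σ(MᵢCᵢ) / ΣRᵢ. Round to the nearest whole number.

N ≈ 3841

Marked at large before each occasion: Mᵢ = Σⱼ<ᵢ (Cⱼ − Rⱼ) → M1=0, M2=831, M3=1069, M4=1208
Σ MᵢCᵢ = 0·831 + 831·304 + 1069·192 + 1208·400 = 0 + 252624 + 205248 + 483200 = 941072
Σ Rᵢ = 0 + 66 + 53 + 126 = 245
N̂ = 941072 / 245 ≈ 3841.1 → 3841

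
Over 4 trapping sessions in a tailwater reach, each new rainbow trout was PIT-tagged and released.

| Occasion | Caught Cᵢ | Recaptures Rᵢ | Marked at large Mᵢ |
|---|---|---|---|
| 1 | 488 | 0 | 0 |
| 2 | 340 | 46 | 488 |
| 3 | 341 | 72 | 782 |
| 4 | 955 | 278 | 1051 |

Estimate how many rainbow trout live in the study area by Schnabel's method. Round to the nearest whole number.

N ≈ 3627

Σ MᵢCᵢ = 0·488 + 488·340 + 782·341 + 1051·955 = 0 + 165920 + 266662 + 1003705 = 1436287
Σ Rᵢ = 0 + 46 + 72 + 278 = 396
N̂ = 1436287 / 396 ≈ 3627.0 → 3627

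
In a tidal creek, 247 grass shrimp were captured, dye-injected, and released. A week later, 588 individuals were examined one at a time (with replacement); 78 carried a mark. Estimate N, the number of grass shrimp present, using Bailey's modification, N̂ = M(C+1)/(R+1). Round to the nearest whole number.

N̂ = 247·(588+1)/(78+1) = 247·589/79 = 145483/79 ≈ 1841.6 → 1842

N ≈ 1842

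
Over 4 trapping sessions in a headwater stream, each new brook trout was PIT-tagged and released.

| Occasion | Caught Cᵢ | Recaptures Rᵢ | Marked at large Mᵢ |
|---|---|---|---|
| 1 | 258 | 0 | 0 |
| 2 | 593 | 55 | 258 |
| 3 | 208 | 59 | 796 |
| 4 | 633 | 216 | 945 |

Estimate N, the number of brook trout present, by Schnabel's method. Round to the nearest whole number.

Σ MᵢCᵢ = 0·258 + 258·593 + 796·208 + 945·633 = 0 + 152994 + 165568 + 598185 = 916747
Σ Rᵢ = 0 + 55 + 59 + 216 = 330
N̂ = 916747 / 330 ≈ 2778.0 → 2778

N ≈ 2778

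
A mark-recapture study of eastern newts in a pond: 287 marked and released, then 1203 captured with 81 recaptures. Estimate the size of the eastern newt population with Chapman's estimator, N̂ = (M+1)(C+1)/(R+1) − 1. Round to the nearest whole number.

N ≈ 4228

N̂ = (287+1)(1203+1)/(81+1) − 1 = 288·1204/82 − 1
= 346752/82 − 1 ≈ 4228.7 − 1 ≈ 4227.7 → 4228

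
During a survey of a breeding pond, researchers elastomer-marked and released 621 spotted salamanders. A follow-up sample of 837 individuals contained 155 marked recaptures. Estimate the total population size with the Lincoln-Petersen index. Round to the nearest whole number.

Lincoln-Petersen assumes M/N = R/C, so N = M·C / R.
N = (621 × 837) / 155 = 519777 / 155 ≈ 3353.4 → 3353

N ≈ 3353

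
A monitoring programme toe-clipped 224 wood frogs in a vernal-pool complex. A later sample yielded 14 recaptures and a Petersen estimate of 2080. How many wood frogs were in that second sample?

C = 130

From N = M·C/R: C = N·R / M = 2080·14 / 224 = 29120 / 224 = 130.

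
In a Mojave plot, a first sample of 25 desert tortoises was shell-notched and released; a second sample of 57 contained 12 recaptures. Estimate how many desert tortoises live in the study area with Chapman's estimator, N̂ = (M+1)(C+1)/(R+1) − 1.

N = 115

N̂ = (25+1)(57+1)/(12+1) − 1 = 26·58/13 − 1
= 1508/13 − 1 = 116 − 1 = 115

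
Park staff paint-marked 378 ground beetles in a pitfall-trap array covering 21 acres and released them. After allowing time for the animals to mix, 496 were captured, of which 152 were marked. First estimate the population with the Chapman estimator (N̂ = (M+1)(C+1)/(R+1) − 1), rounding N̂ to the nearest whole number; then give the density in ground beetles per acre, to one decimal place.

N̂ = 379·497/153 − 1 = 188363/153 − 1 ≈ 1230.1 → 1230
Density = N̂ / area = 1230 / 21 ≈ 58.57 → 58.6 per acre

density ≈ 58.6 ground beetles per acre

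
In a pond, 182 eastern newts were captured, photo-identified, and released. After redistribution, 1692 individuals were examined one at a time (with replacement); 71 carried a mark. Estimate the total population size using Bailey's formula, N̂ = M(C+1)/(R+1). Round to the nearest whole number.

N̂ = 182·(1692+1)/(71+1) = 182·1693/72 = 308126/72 ≈ 4279.5 → 4280

N ≈ 4280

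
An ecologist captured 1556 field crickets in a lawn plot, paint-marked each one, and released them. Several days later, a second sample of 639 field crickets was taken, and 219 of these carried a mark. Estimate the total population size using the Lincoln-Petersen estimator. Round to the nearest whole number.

If marked individuals mix randomly, R/C ≈ M/N, giving N ≈ M·C/R.
N = (1556 × 639) / 219 = 994284 / 219 ≈ 4540.1 → 4540

N ≈ 4540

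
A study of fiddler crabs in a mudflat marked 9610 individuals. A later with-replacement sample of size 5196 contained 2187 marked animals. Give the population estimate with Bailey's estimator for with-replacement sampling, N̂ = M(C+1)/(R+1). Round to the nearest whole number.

N̂ = 9610·(5196+1)/(2187+1) = 9610·5197/2188 = 49943170/2188 ≈ 22825.9 → 22826

N ≈ 22,826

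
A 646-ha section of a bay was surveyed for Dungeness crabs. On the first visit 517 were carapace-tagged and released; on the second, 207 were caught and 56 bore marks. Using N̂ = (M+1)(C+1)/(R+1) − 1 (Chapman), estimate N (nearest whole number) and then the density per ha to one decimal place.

density ≈ 2.9 Dungeness crabs per ha

N̂ = 518·208/57 − 1 = 107744/57 − 1 ≈ 1889.2 → 1889
Density = N̂ / area = 1889 / 646 ≈ 2.92 → 2.9 per ha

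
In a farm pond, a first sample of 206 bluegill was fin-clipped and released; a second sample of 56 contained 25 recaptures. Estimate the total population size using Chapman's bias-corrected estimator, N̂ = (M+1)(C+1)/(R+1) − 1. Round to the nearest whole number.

N̂ = (206+1)(56+1)/(25+1) − 1 = 207·57/26 − 1
= 11799/26 − 1 ≈ 453.8 − 1 ≈ 452.8 → 453

N ≈ 453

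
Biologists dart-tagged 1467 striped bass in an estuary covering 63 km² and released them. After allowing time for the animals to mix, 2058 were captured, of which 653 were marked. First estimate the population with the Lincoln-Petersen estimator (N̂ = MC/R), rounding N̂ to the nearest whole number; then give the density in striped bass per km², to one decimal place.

N̂ = 1467·2058/653 = 3019086/653 ≈ 4623.4 → 4623
Density = N̂ / area = 4623 / 63 ≈ 73.38 → 73.4 per km²

density ≈ 73.4 striped bass per km²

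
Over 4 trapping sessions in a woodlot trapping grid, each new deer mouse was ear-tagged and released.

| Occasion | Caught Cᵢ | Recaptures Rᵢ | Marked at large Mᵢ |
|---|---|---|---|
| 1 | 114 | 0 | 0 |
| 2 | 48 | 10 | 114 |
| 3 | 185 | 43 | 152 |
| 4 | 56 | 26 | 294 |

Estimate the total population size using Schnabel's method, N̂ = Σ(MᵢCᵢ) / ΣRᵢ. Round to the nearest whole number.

N ≈ 634

Σ MᵢCᵢ = 0·114 + 114·48 + 152·185 + 294·56 = 0 + 5472 + 28120 + 16464 = 50056
Σ Rᵢ = 0 + 10 + 43 + 26 = 79
N̂ = 50056 / 79 ≈ 633.6 → 634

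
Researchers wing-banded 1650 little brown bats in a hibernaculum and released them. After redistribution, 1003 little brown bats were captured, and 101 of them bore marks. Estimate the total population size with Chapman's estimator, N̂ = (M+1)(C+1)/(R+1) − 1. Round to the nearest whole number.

N̂ = (1650+1)(1003+1)/(101+1) − 1 = 1651·1004/102 − 1
= 1657604/102 − 1 ≈ 16251.0 − 1 ≈ 16250.0 → 16250

N ≈ 16,250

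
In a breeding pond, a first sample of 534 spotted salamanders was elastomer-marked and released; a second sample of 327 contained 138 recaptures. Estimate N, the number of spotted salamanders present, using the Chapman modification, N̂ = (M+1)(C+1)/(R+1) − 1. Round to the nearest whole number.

N ≈ 1261

N̂ = (534+1)(327+1)/(138+1) − 1 = 535·328/139 − 1
= 175480/139 − 1 ≈ 1262.4 − 1 ≈ 1261.4 → 1261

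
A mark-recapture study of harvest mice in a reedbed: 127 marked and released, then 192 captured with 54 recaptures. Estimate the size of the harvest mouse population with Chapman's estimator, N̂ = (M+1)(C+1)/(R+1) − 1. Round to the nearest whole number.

N ≈ 448

N̂ = (127+1)(192+1)/(54+1) − 1 = 128·193/55 − 1
= 24704/55 − 1 ≈ 449.2 − 1 ≈ 448.2 → 448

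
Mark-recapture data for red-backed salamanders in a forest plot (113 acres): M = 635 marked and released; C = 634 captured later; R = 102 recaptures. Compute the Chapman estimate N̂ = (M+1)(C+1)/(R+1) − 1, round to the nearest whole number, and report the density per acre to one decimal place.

density ≈ 34.7 red-backed salamanders per acre

N̂ = 636·635/103 − 1 = 403860/103 − 1 ≈ 3920.0 → 3920
Density = N̂ / area = 3920 / 113 ≈ 34.69 → 34.7 per acre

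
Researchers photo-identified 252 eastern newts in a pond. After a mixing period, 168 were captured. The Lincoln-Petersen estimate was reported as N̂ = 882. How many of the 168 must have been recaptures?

From N = M·C/R: R = M·C / N = 252·168 / 882 = 42336 / 882 = 48.

R = 48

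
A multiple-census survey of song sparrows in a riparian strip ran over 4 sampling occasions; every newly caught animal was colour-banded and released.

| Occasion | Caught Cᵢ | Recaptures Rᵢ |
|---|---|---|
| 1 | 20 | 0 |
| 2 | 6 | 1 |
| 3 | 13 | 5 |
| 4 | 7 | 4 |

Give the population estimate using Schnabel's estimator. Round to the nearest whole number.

N ≈ 68

Marked at large before each occasion: Mᵢ = Σⱼ<ᵢ (Cⱼ − Rⱼ) → M1=0, M2=20, M3=25, M4=33
Σ MᵢCᵢ = 0·20 + 20·6 + 25·13 + 33·7 = 0 + 120 + 325 + 231 = 676
Σ Rᵢ = 0 + 1 + 5 + 4 = 10
N̂ = 676 / 10 ≈ 67.6 → 68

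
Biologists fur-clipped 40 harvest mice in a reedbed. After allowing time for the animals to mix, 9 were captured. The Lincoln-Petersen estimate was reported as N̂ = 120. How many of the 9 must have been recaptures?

R = 3

From N = M·C/R: R = M·C / N = 40·9 / 120 = 360 / 120 = 3.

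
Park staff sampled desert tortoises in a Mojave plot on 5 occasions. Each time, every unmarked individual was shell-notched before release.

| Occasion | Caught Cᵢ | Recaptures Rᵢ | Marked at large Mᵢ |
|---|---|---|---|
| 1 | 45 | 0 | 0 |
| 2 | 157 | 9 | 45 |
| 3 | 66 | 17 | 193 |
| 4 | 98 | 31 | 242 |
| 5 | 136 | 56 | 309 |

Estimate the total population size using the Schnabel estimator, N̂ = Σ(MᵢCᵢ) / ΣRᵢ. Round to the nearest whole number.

Σ MᵢCᵢ = 0·45 + 45·157 + 193·66 + 242·98 + 309·136 = 0 + 7065 + 12738 + 23716 + 42024 = 85543
Σ Rᵢ = 0 + 9 + 17 + 31 + 56 = 113
N̂ = 85543 / 113 ≈ 757.0 → 757

N ≈ 757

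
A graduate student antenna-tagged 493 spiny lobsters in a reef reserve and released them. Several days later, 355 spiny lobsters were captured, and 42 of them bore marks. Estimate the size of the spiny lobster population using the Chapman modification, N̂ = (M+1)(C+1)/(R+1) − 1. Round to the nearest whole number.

N ≈ 4089

N̂ = (493+1)(355+1)/(42+1) − 1 = 494·356/43 − 1
= 175864/43 − 1 ≈ 4089.9 − 1 ≈ 4088.9 → 4089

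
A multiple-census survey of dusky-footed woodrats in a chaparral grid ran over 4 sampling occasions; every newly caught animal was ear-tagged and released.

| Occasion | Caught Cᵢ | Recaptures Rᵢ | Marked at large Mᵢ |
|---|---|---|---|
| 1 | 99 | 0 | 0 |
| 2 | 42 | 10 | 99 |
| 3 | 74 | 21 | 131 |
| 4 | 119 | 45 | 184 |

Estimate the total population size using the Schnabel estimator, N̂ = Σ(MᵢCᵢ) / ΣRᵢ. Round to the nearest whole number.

N ≈ 470

Σ MᵢCᵢ = 0·99 + 99·42 + 131·74 + 184·119 = 0 + 4158 + 9694 + 21896 = 35748
Σ Rᵢ = 0 + 10 + 21 + 45 = 76
N̂ = 35748 / 76 ≈ 470.4 → 470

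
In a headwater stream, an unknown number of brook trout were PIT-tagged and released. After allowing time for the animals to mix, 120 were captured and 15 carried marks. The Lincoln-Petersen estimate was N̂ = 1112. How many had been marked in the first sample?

From N = M·C/R: M = N·R / C = 1112·15 / 120 = 16680 / 120 = 139.

M = 139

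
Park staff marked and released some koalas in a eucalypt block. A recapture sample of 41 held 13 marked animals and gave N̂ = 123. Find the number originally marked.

From N = M·C/R: M = N·R / C = 123·13 / 41 = 1599 / 41 = 39.

M = 39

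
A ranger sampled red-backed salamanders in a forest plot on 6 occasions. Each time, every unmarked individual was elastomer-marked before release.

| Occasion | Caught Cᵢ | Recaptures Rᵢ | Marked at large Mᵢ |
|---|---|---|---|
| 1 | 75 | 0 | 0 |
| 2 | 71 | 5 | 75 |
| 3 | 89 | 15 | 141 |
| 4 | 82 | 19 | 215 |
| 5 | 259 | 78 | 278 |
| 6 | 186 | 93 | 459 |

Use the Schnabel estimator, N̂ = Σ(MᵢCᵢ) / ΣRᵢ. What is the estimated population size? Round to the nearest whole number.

N ≈ 918

Σ MᵢCᵢ = 0·75 + 75·71 + 141·89 + 215·82 + 278·259 + 459·186 = 0 + 5325 + 12549 + 17630 + 72002 + 85374 = 192880
Σ Rᵢ = 0 + 5 + 15 + 19 + 78 + 93 = 210
N̂ = 192880 / 210 ≈ 918.48 → 918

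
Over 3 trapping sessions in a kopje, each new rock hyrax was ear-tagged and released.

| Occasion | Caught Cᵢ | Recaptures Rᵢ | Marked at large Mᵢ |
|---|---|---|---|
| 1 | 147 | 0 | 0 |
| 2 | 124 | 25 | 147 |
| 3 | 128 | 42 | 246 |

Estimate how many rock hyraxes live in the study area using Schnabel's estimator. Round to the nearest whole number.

N ≈ 742

Σ MᵢCᵢ = 0·147 + 147·124 + 246·128 = 0 + 18228 + 31488 = 49716
Σ Rᵢ = 0 + 25 + 42 = 67
N̂ = 49716 / 67 ≈ 742.0 → 742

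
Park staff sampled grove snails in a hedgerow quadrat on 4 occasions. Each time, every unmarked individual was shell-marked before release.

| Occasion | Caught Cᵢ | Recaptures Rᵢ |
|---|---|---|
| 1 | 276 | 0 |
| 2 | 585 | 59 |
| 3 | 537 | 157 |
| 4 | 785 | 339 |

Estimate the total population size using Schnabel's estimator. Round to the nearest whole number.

N ≈ 2739

Marked at large before each occasion: Mᵢ = Σⱼ<ᵢ (Cⱼ − Rⱼ) → M1=0, M2=276, M3=802, M4=1182
Σ MᵢCᵢ = 0·276 + 276·585 + 802·537 + 1182·785 = 0 + 161460 + 430674 + 927870 = 1520004
Σ Rᵢ = 0 + 59 + 157 + 339 = 555
N̂ = 1520004 / 555 ≈ 2738.7 → 2739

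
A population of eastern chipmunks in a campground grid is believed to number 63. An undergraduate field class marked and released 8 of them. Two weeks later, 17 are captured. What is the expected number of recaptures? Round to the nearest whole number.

expected recaptures ≈ 2

The marked fraction of the population is 8/63, so in a sample of 17 expect C·(M/N) marked.
E[R] = 8 × 17 / 63 = 136 / 63 ≈ 2.2 → 2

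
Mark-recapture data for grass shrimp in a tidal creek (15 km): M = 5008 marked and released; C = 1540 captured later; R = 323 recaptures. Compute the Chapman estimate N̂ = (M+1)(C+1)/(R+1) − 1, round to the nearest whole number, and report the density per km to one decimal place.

density ≈ 1588.2 grass shrimp per km

N̂ = 5009·1541/324 − 1 = 7718869/324 − 1 ≈ 23822.7 → 23823
Density = N̂ / area = 23823 / 15 ≈ 1588.20 → 1588.2 per km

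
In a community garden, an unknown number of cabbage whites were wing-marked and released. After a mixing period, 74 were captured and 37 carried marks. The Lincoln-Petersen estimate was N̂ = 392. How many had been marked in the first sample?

From N = M·C/R: M = N·R / C = 392·37 / 74 = 14504 / 74 = 196.

M = 196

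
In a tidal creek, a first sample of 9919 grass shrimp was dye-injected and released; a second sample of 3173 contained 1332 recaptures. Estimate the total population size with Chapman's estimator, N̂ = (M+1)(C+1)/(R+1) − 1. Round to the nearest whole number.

N̂ = (9919+1)(3173+1)/(1332+1) − 1 = 9920·3174/1333 − 1
= 31486080/1333 − 1 ≈ 23620.47 − 1 ≈ 23619.47 → 23619

N ≈ 23,619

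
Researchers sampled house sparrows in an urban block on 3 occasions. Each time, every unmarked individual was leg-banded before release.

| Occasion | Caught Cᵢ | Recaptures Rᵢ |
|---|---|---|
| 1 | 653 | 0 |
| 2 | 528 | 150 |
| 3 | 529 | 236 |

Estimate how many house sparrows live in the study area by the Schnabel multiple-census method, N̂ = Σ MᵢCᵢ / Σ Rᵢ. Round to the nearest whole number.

Marked at large before each occasion: Mᵢ = Σⱼ<ᵢ (Cⱼ − Rⱼ) → M1=0, M2=653, M3=1031
Σ MᵢCᵢ = 0·653 + 653·528 + 1031·529 = 0 + 344784 + 545399 = 890183
Σ Rᵢ = 0 + 150 + 236 = 386
N̂ = 890183 / 386 ≈ 2306.2 → 2306

N ≈ 2306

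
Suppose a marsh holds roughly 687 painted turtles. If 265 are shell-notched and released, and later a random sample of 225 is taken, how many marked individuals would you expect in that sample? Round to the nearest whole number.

Expected recaptures E[R] = M·C / N.
E[R] = 265 × 225 / 687 = 59625 / 687 ≈ 86.8 → 87

expected recaptures ≈ 87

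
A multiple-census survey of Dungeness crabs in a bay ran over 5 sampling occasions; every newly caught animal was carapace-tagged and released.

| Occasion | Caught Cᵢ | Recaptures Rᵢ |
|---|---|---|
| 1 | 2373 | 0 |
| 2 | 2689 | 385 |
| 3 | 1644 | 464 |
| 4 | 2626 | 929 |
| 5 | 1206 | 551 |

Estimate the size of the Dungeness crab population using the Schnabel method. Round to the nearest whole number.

Marked at large before each occasion: Mᵢ = Σⱼ<ᵢ (Cⱼ − Rⱼ) → M1=0, M2=2373, M3=4677, M4=5857, M5=7554
Σ MᵢCᵢ = 0·2373 + 2373·2689 + 4677·1644 + 5857·2626 + 7554·1206 = 0 + 6380997 + 7688988 + 15380482 + 9110124 = 38560591
Σ Rᵢ = 0 + 385 + 464 + 929 + 551 = 2329
N̂ = 38560591 / 2329 ≈ 16556.7 → 16557

N ≈ 16,557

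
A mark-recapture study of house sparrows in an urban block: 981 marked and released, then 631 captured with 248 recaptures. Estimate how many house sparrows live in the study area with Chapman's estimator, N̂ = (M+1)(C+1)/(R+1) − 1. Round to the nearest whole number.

N̂ = (981+1)(631+1)/(248+1) − 1 = 982·632/249 − 1
= 620624/249 − 1 ≈ 2492.47 − 1 ≈ 2491.47 → 2491

N ≈ 2491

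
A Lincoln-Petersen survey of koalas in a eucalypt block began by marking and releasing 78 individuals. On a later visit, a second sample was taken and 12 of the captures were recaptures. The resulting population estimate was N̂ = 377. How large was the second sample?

From N = M·C/R: C = N·R / M = 377·12 / 78 = 4524 / 78 = 58.

C = 58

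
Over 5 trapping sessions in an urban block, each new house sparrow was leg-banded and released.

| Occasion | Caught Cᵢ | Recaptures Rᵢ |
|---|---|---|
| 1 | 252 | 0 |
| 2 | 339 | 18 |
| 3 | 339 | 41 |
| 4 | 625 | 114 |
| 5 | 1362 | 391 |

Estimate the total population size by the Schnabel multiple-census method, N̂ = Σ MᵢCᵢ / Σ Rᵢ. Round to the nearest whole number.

Marked at large before each occasion: Mᵢ = Σⱼ<ᵢ (Cⱼ − Rⱼ) → M1=0, M2=252, M3=573, M4=871, M5=1382
Σ MᵢCᵢ = 0·252 + 252·339 + 573·339 + 871·625 + 1382·1362 = 0 + 85428 + 194247 + 544375 + 1882284 = 2706334
Σ Rᵢ = 0 + 18 + 41 + 114 + 391 = 564
N̂ = 2706334 / 564 ≈ 4798.46 → 4798

N ≈ 4798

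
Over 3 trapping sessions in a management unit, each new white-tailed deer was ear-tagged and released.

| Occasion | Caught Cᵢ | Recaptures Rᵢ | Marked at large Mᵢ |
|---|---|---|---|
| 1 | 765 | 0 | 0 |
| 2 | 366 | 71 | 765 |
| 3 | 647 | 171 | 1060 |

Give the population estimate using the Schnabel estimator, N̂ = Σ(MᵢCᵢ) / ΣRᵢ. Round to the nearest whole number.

Σ MᵢCᵢ = 0·765 + 765·366 + 1060·647 = 0 + 279990 + 685820 = 965810
Σ Rᵢ = 0 + 71 + 171 = 242
N̂ = 965810 / 242 ≈ 3991.0 → 3991

N ≈ 3991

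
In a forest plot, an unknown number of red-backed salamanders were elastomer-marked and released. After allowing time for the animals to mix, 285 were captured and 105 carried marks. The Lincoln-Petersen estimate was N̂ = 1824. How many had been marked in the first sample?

From N = M·C/R: M = N·R / C = 1824·105 / 285 = 191520 / 285 = 672.

M = 672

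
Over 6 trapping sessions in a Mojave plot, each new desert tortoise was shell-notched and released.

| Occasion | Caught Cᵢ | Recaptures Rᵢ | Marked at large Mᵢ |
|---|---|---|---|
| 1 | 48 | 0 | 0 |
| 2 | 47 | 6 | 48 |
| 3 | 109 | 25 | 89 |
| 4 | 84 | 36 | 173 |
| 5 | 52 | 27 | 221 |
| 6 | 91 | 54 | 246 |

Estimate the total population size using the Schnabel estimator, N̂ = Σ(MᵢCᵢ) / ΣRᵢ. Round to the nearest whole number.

N ≈ 408

Σ MᵢCᵢ = 0·48 + 48·47 + 89·109 + 173·84 + 221·52 + 246·91 = 0 + 2256 + 9701 + 14532 + 11492 + 22386 = 60367
Σ Rᵢ = 0 + 6 + 25 + 36 + 27 + 54 = 148
N̂ = 60367 / 148 ≈ 407.9 → 408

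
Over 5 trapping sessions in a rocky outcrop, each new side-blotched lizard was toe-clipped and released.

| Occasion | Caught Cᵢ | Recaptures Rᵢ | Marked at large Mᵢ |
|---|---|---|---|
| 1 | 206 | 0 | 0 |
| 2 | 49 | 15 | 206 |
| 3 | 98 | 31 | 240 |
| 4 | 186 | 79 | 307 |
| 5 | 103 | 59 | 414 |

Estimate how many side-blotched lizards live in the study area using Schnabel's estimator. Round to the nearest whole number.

N ≈ 725

Σ MᵢCᵢ = 0·206 + 206·49 + 240·98 + 307·186 + 414·103 = 0 + 10094 + 23520 + 57102 + 42642 = 133358
Σ Rᵢ = 0 + 15 + 31 + 79 + 59 = 184
N̂ = 133358 / 184 ≈ 724.8 → 725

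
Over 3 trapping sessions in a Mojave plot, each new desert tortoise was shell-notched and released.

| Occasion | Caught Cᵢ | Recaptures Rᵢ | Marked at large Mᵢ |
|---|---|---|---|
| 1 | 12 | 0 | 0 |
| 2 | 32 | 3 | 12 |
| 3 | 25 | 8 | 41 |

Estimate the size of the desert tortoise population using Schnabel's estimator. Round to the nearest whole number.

N ≈ 128

Σ MᵢCᵢ = 0·12 + 12·32 + 41·25 = 0 + 384 + 1025 = 1409
Σ Rᵢ = 0 + 3 + 8 = 11
N̂ = 1409 / 11 ≈ 128.1 → 128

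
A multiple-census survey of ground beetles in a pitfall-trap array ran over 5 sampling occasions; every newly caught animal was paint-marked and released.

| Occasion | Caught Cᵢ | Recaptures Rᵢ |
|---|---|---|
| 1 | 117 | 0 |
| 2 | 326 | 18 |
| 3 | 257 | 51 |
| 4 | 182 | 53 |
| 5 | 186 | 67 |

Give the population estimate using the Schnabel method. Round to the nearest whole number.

N ≈ 2135

Marked at large before each occasion: Mᵢ = Σⱼ<ᵢ (Cⱼ − Rⱼ) → M1=0, M2=117, M3=425, M4=631, M5=760
Σ MᵢCᵢ = 0·117 + 117·326 + 425·257 + 631·182 + 760·186 = 0 + 38142 + 109225 + 114842 + 141360 = 403569
Σ Rᵢ = 0 + 18 + 51 + 53 + 67 = 189
N̂ = 403569 / 189 ≈ 2135.3 → 2135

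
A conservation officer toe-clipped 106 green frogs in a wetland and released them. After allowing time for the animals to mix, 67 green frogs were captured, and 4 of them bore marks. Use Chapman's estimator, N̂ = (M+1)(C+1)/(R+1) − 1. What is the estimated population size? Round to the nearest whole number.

N ≈ 1454

N̂ = (106+1)(67+1)/(4+1) − 1 = 107·68/5 − 1
= 7276/5 − 1 ≈ 1455.2 − 1 ≈ 1454.2 → 1454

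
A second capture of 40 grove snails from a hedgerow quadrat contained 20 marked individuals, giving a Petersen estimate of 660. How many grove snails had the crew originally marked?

From N = M·C/R: M = N·R / C = 660·20 / 40 = 13200 / 40 = 330.

M = 330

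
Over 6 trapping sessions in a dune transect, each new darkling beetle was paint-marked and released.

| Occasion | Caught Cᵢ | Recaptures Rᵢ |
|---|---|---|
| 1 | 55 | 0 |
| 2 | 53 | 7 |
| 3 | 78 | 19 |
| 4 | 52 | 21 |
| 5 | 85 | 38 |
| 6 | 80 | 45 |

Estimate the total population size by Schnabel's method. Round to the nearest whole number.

N ≈ 418

Marked at large before each occasion: Mᵢ = Σⱼ<ᵢ (Cⱼ − Rⱼ) → M1=0, M2=55, M3=101, M4=160, M5=191, M6=238
Σ MᵢCᵢ = 0·55 + 55·53 + 101·78 + 160·52 + 191·85 + 238·80 = 0 + 2915 + 7878 + 8320 + 16235 + 19040 = 54388
Σ Rᵢ = 0 + 7 + 19 + 21 + 38 + 45 = 130
N̂ = 54388 / 130 ≈ 418.4 → 418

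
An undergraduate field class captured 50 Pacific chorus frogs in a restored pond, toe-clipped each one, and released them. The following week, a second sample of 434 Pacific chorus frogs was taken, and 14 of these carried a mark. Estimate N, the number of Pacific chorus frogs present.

N = 1550

The marked fraction in the recapture sample should equal the marked fraction in the population: 14/434 = 50/N.
N = (50 × 434) / 14 = 21700 / 14 = 1550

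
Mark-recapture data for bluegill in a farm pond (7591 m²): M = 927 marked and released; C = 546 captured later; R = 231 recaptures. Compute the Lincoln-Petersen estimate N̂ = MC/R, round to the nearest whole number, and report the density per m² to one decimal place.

density ≈ 0.3 bluegill per m²

N̂ = 927·546/231 = 506142/231 ≈ 2191.1 → 2191
Density = N̂ / area = 2191 / 7591 ≈ 0.29 → 0.3 per m²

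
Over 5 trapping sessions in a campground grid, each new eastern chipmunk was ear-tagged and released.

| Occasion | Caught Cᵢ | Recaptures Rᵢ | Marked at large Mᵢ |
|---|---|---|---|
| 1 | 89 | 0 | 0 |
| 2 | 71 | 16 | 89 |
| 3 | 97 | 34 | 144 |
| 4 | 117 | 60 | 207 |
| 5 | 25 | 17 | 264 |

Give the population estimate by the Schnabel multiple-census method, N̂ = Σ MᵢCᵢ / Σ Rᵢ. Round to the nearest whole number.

Σ MᵢCᵢ = 0·89 + 89·71 + 144·97 + 207·117 + 264·25 = 0 + 6319 + 13968 + 24219 + 6600 = 51106
Σ Rᵢ = 0 + 16 + 34 + 60 + 17 = 127
N̂ = 51106 / 127 ≈ 402.4 → 402

N ≈ 402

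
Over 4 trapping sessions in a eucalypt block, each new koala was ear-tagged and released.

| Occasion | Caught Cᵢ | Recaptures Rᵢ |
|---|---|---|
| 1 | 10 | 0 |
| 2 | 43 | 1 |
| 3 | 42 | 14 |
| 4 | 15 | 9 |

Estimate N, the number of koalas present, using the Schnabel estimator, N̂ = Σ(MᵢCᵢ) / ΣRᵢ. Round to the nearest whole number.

Marked at large before each occasion: Mᵢ = Σⱼ<ᵢ (Cⱼ − Rⱼ) → M1=0, M2=10, M3=52, M4=80
Σ MᵢCᵢ = 0·10 + 10·43 + 52·42 + 80·15 = 0 + 430 + 2184 + 1200 = 3814
Σ Rᵢ = 0 + 1 + 14 + 9 = 24
N̂ = 3814 / 24 ≈ 158.9 → 159

N ≈ 159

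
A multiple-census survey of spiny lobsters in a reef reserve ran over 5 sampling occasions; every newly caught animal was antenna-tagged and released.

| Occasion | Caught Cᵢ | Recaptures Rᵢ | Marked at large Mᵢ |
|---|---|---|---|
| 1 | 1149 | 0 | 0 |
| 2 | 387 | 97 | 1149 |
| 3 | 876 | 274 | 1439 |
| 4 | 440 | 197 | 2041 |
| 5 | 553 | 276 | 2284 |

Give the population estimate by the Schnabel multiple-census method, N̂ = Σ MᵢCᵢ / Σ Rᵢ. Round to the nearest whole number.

Σ MᵢCᵢ = 0·1149 + 1149·387 + 1439·876 + 2041·440 + 2284·553 = 0 + 444663 + 1260564 + 898040 + 1263052 = 3866319
Σ Rᵢ = 0 + 97 + 274 + 197 + 276 = 844
N̂ = 3866319 / 844 ≈ 4580.9 → 4581

N ≈ 4581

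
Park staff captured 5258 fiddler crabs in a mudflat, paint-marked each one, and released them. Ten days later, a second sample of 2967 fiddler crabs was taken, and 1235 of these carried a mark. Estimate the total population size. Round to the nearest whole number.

If marked individuals mix randomly, R/C ≈ M/N, giving N ≈ M·C/R.
N = (5258 × 2967) / 1235 = 15600486 / 1235 ≈ 12632.0 → 12632

N ≈ 12,632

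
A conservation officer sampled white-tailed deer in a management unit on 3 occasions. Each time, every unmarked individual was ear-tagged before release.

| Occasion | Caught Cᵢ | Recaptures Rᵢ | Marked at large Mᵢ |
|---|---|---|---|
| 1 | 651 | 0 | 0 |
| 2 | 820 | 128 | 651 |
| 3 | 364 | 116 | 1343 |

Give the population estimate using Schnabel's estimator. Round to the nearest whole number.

N ≈ 4191

Σ MᵢCᵢ = 0·651 + 651·820 + 1343·364 = 0 + 533820 + 488852 = 1022672
Σ Rᵢ = 0 + 128 + 116 = 244
N̂ = 1022672 / 244 ≈ 4191.3 → 4191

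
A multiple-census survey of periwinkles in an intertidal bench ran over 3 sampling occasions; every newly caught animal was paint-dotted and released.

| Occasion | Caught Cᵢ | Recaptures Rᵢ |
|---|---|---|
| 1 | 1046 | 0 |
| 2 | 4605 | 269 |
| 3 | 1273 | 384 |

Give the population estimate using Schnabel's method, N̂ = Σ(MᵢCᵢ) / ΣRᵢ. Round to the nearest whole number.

Marked at large before each occasion: Mᵢ = Σⱼ<ᵢ (Cⱼ − Rⱼ) → M1=0, M2=1046, M3=5382
Σ MᵢCᵢ = 0·1046 + 1046·4605 + 5382·1273 = 0 + 4816830 + 6851286 = 11668116
Σ Rᵢ = 0 + 269 + 384 = 653
N̂ = 11668116 / 653 ≈ 17868.48 → 17868

N ≈ 17,868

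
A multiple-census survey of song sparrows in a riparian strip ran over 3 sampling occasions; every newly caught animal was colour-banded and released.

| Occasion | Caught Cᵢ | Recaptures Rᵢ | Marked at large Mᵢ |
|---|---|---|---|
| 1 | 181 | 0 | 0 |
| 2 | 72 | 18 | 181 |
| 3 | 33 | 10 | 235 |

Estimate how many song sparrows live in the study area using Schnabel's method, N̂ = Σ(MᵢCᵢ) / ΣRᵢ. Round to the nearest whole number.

N ≈ 742

Σ MᵢCᵢ = 0·181 + 181·72 + 235·33 = 0 + 13032 + 7755 = 20787
Σ Rᵢ = 0 + 18 + 10 = 28
N̂ = 20787 / 28 ≈ 742.4 → 742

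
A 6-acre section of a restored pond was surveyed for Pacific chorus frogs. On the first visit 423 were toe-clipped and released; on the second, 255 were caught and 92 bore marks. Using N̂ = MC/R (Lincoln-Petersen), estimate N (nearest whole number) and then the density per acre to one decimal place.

N̂ = 423·255/92 = 107865/92 ≈ 1172.4 → 1172
Density = N̂ / area = 1172 / 6 ≈ 195.33 → 195.3 per acre

density ≈ 195.3 Pacific chorus frogs per acre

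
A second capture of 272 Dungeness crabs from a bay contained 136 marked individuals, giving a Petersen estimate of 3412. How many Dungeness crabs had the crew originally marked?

M = 1706

From N = M·C/R: M = N·R / C = 3412·136 / 272 = 464032 / 272 = 1706.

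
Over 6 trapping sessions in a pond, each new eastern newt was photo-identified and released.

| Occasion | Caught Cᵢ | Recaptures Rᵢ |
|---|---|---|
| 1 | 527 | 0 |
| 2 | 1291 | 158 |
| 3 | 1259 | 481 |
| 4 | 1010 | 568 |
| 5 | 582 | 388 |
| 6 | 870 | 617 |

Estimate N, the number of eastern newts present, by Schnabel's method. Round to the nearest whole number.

Marked at large before each occasion: Mᵢ = Σⱼ<ᵢ (Cⱼ − Rⱼ) → M1=0, M2=527, M3=1660, M4=2438, M5=2880, M6=3074
Σ MᵢCᵢ = 0·527 + 527·1291 + 1660·1259 + 2438·1010 + 2880·582 + 3074·870 = 0 + 680357 + 2089940 + 2462380 + 1676160 + 2674380 = 9583217
Σ Rᵢ = 0 + 158 + 481 + 568 + 388 + 617 = 2212
N̂ = 9583217 / 2212 ≈ 4332.4 → 4332

N ≈ 4332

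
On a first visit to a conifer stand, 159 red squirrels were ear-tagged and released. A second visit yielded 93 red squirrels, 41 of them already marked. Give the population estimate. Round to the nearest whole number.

N ≈ 361

The marked fraction in the recapture sample should equal the marked fraction in the population: 41/93 = 159/N.
N = (159 × 93) / 41 = 14787 / 41 ≈ 360.7 → 361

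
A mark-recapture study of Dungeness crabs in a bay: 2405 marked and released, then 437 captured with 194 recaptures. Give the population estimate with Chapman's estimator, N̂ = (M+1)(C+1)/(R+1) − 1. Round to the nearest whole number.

N ≈ 5403

N̂ = (2405+1)(437+1)/(194+1) − 1 = 2406·438/195 − 1
= 1053828/195 − 1 ≈ 5404.2 − 1 ≈ 5403.2 → 5403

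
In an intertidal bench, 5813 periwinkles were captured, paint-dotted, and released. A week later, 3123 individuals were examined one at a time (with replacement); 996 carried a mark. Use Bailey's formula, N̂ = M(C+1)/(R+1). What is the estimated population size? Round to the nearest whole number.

N̂ = 5813·(3123+1)/(996+1) = 5813·3124/997 = 18159812/997 ≈ 18214.46 → 18214

N ≈ 18,214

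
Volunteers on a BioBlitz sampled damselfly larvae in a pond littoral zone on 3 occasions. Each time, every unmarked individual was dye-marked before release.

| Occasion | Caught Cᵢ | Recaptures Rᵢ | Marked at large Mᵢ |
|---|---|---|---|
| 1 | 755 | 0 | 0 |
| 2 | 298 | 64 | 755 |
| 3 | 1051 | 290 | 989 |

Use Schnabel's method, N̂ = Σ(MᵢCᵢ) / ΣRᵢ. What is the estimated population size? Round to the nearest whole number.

Σ MᵢCᵢ = 0·755 + 755·298 + 989·1051 = 0 + 224990 + 1039439 = 1264429
Σ Rᵢ = 0 + 64 + 290 = 354
N̂ = 1264429 / 354 ≈ 3571.8 → 3572

N ≈ 3572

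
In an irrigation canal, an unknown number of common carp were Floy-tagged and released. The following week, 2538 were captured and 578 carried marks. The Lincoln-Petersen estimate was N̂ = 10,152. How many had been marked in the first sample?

From N = M·C/R: M = N·R / C = 10152·578 / 2538 = 5867856 / 2538 = 2312.

M = 2312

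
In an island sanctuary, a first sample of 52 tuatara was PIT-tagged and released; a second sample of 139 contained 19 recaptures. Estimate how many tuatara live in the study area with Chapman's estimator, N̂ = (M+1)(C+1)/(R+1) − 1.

N = 370

N̂ = (52+1)(139+1)/(19+1) − 1 = 53·140/20 − 1
= 7420/20 − 1 = 371 − 1 = 370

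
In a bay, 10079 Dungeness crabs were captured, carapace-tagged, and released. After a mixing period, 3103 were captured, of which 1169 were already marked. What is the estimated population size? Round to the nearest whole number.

N = (10079 × 3103) / 1169 = 31275137 / 1169 ≈ 26753.8 → 26754

N ≈ 26,754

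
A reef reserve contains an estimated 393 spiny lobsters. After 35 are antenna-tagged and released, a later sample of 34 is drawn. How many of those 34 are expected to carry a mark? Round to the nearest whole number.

expected recaptures ≈ 3

Expected recaptures E[R] = M·C / N.
E[R] = 35 × 34 / 393 = 1190 / 393 ≈ 3.0 → 3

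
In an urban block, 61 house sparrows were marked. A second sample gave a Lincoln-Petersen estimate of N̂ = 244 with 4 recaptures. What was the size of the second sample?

C = 16

From N = M·C/R: C = N·R / M = 244·4 / 61 = 976 / 61 = 16.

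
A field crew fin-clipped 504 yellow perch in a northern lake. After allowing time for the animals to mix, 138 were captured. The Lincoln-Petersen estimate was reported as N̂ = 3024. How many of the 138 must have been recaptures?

From N = M·C/R: R = M·C / N = 504·138 / 3024 = 69552 / 3024 = 23.

R = 23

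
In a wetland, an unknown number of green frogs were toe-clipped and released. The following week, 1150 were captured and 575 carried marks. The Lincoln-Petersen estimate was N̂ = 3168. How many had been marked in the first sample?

From N = M·C/R: M = N·R / C = 3168·575 / 1150 = 1821600 / 1150 = 1584.

M = 1584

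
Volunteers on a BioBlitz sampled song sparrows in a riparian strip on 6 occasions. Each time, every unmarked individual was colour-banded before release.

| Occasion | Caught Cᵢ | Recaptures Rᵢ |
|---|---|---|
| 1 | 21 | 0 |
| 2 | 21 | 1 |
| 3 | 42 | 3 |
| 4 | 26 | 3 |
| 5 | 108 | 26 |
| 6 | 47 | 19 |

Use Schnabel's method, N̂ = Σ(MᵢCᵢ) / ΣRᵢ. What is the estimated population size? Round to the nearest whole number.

N ≈ 463

Marked at large before each occasion: Mᵢ = Σⱼ<ᵢ (Cⱼ − Rⱼ) → M1=0, M2=21, M3=41, M4=80, M5=103, M6=185
Σ MᵢCᵢ = 0·21 + 21·21 + 41·42 + 80·26 + 103·108 + 185·47 = 0 + 441 + 1722 + 2080 + 11124 + 8695 = 24062
Σ Rᵢ = 0 + 1 + 3 + 3 + 26 + 19 = 52
N̂ = 24062 / 52 ≈ 462.7 → 463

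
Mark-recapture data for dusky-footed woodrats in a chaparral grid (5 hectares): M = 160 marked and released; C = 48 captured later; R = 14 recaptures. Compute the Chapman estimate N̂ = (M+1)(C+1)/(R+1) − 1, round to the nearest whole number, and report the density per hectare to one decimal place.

density ≈ 105.0 dusky-footed woodrats per hectare

N̂ = 161·49/15 − 1 = 7889/15 − 1 ≈ 524.9 → 525
Density = N̂ / area = 525 / 5 = 105.0 per hectare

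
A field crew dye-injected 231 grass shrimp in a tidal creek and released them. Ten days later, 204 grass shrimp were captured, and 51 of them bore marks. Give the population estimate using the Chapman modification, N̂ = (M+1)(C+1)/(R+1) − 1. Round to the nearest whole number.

N̂ = (231+1)(204+1)/(51+1) − 1 = 232·205/52 − 1
= 47560/52 − 1 ≈ 914.6 − 1 ≈ 913.6 → 914

N ≈ 914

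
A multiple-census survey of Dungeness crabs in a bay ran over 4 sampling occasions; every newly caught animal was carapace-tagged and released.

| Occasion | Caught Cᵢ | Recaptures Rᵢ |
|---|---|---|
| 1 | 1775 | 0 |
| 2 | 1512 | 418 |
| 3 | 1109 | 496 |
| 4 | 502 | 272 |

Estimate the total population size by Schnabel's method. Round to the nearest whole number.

Marked at large before each occasion: Mᵢ = Σⱼ<ᵢ (Cⱼ − Rⱼ) → M1=0, M2=1775, M3=2869, M4=3482
Σ MᵢCᵢ = 0·1775 + 1775·1512 + 2869·1109 + 3482·502 = 0 + 2683800 + 3181721 + 1747964 = 7613485
Σ Rᵢ = 0 + 418 + 496 + 272 = 1186
N̂ = 7613485 / 1186 ≈ 6419.46 → 6419

N ≈ 6419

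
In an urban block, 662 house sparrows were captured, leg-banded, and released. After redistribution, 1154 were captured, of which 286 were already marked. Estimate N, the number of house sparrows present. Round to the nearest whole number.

N = (662 × 1154) / 286 = 763948 / 286 ≈ 2671.1 → 2671

N ≈ 2671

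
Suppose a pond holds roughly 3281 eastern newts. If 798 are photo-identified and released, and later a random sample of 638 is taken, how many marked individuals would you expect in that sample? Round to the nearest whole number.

The marked fraction of the population is 798/3281, so in a sample of 638 expect C·(M/N) marked.
E[R] = 798 × 638 / 3281 = 509124 / 3281 ≈ 155.2 → 155

expected recaptures ≈ 155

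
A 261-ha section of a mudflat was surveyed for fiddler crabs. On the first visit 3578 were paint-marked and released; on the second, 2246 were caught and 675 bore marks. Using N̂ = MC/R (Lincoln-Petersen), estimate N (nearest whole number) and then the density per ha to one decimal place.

density ≈ 45.6 fiddler crabs per ha

N̂ = 3578·2246/675 = 8036188/675 ≈ 11905.46 → 11905
Density = N̂ / area = 11905 / 261 ≈ 45.61 → 45.6 per ha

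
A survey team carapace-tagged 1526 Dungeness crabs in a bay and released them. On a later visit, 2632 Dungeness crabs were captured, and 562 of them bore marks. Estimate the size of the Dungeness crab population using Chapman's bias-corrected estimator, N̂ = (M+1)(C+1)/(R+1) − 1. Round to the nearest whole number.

N̂ = (1526+1)(2632+1)/(562+1) − 1 = 1527·2633/563 − 1
= 4020591/563 − 1 ≈ 7141.4 − 1 ≈ 7140.4 → 7140

N ≈ 7140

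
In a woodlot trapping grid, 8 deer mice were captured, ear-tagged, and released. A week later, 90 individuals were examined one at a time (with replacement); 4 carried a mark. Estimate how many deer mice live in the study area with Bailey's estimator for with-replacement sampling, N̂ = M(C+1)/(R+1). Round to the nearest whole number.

N ≈ 146

N̂ = 8·(90+1)/(4+1) = 8·91/5 = 728/5 ≈ 145.6 → 146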